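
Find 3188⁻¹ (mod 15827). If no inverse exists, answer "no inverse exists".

11205

Apply the Euclidean algorithm to 15827 and 3188:
15827 = 4*3188 + 3075
3188 = 1*3075 + 113
3075 = 27*113 + 24
113 = 4*24 + 17
24 = 1*17 + 7
17 = 2*7 + 3
7 = 2*3 + 1
3 = 3*1 + 0
gcd = 1, so the inverse exists. Back-substitute:
1 = 7 − 2·3
1 = −2·17 + 5·7
1 = 5·24 − 7·17
1 = −7·113 + 33·24
1 = 33·3075 − 898·113
1 = −898·3188 + 931·3075
1 = 931·15827 − 4622·3188
Thus 3188·(-4622) ≡ 1 (mod 15827); reducing, -4622 mod 15827 = 11205.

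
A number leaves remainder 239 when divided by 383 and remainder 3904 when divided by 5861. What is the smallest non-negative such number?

883054

Write x = 239 + 383·k. Then 383·k ≡ 3904 − 239 ≡ 3665 (mod 5861).
Need 383⁻¹ mod 5861. Extended Euclid on (5861, 383):
5861 = 15×383 + 116
383 = 3×116 + 35
116 = 3×35 + 11
35 = 3×11 + 2
11 = 5×2 + 1
2 = 2×1 + 0
Back-substitute:
1 = 11 − 5·2
1 = −5·35 + 16·11
1 = 16·116 − 53·35
1 = −53·383 + 175·116
1 = 175·5861 − 2678·383
383⁻¹ ≡ 3183 (mod 5861), so k ≡ 3183·3665 ≡ 2305 (mod 5861).
x = 239 + 383·2305 = 883054.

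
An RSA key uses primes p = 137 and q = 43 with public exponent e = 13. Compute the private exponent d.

φ(n) = (p−1)(q−1) = 136·42 = 5712.
Need d with 13·d ≡ 1 (mod 5712). Apply the extended Euclidean algorithm:
5712 = 439·13 + 5
13 = 2·5 + 3
5 = 1·3 + 2
3 = 1·2 + 1
2 = 2·1 + 0
Back-substitute:
1 = 3 − 2
1 = −5 + 2·3
1 = 2·13 − 5·5
1 = −5·5712 + 2197·13
So 13·2197 ≡ 1 (mod 5712), hence d = 2197.

2197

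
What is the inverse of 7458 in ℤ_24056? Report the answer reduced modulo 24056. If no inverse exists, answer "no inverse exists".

Compute gcd(7458, 24056):
24056 = 3×7458 + 1682
7458 = 4×1682 + 730
1682 = 2×730 + 222
730 = 3×222 + 64
222 = 3×64 + 30
64 = 2×30 + 4
30 = 7×4 + 2
4 = 2×2 + 0
The gcd is 2, not 1, hence no inverse exists.

no inverse exists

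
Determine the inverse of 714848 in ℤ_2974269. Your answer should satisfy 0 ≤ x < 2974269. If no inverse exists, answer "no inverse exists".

2076269

Apply the Euclidean algorithm to 2974269 and 714848:
2974269 = 4×714848 + 114877
714848 = 6×114877 + 25586
114877 = 4×25586 + 12533
25586 = 2×12533 + 520
12533 = 24×520 + 53
520 = 9×53 + 43
53 = 1×43 + 10
43 = 4×10 + 3
10 = 3×3 + 1
3 = 3×1 + 0
Since gcd(714848, 2974269) = 1, back-substitute to write 1 as a combination:
1 = 10 − 3·3
1 = −3·43 + 13·10
1 = 13·53 − 16·43
1 = −16·520 + 157·53
1 = 157·12533 − 3784·520
1 = −3784·25586 + 7725·12533
1 = 7725·114877 − 34684·25586
1 = −34684·714848 + 215829·114877
1 = 215829·2974269 − 898000·714848
Hence 714848⁻¹ ≡ -898000 ≡ 2076269 (mod 2974269).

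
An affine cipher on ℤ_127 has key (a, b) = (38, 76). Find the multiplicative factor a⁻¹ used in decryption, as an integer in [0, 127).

117

gcd(127, 38) by repeated division:
127 = 3*38 + 13
38 = 2*13 + 12
13 = 1*12 + 1
12 = 12*1 + 0
The gcd is 1. Working backward:
1 = 13 − 12
1 = −38 + 3·13
1 = 3·127 − 10·38
So 38·(-10) ≡ 1 (mod 127), and -10 ≡ 117 (mod 127).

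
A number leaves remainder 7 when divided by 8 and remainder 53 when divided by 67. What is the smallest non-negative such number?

Write x = 7 + 8·k. Then 8·k ≡ 53 − 7 ≡ 46 (mod 67).
Need 8⁻¹ mod 67. Extended Euclid on (67, 8):
67 = 8*8 + 3
8 = 2*3 + 2
3 = 1*2 + 1
2 = 2*1 + 0
Back-substitute:
1 = 3 − 2
1 = −8 + 3·3
1 = 3·67 − 25·8
8⁻¹ ≡ 42 (mod 67), so k ≡ 42·46 ≡ 56 (mod 67).
x = 7 + 8·56 = 455.

455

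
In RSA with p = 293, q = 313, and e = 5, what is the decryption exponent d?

18221

φ(n) = (p−1)(q−1) = 292·312 = 91104.
Need d with 5·d ≡ 1 (mod 91104). Apply the extended Euclidean algorithm:
91104 = 18220*5 + 4
5 = 1*4 + 1
4 = 4*1 + 0
Back-substitute:
1 = 5 − 4
1 = −91104 + 18221·5
So 5·18221 ≡ 1 (mod 91104), hence d = 18221.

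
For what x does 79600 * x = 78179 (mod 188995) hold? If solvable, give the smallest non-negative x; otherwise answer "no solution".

gcd(79600, 188995):
188995 = 2×79600 + 29795
79600 = 2×29795 + 20010
29795 = 1×20010 + 9785
20010 = 2×9785 + 440
9785 = 22×440 + 105
440 = 4×105 + 20
105 = 5×20 + 5
20 = 4×5 + 0
gcd = 5, but 5 ∤ 78179, so the congruence has no solution.

no solution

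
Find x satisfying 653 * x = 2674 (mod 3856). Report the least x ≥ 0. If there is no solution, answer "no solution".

First find gcd(653, 3856):
3856 = 5·653 + 591
653 = 1·591 + 62
591 = 9·62 + 33
62 = 1·33 + 29
33 = 1·29 + 4
29 = 7·4 + 1
4 = 4·1 + 0
gcd = 1, so a unique solution mod 3856 exists.
Back-substitute for the Bézout coefficients:
1 = 29 − 7·4
1 = −7·33 + 8·29
1 = 8·62 − 15·33
1 = −15·591 + 143·62
1 = 143·653 − 158·591
1 = −158·3856 + 933·653
So 653·(933) ≡ 1 (mod 3856), giving 653⁻¹ ≡ 933.
x ≡ 653⁻¹·2674 ≡ 933·2674 ≡ 10 (mod 3856).

10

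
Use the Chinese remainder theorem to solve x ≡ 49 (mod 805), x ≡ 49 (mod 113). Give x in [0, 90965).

49

Write x = 49 + 805·k. Then 805·k ≡ 49 − 49 ≡ 0 (mod 113).
Need 805⁻¹ mod 113. Extended Euclid on (113, 14):
113 = 8×14 + 1
14 = 14×1 + 0
Back-substitute:
1 = 113 − 8·14
805⁻¹ ≡ 105 (mod 113), so k ≡ 105·0 ≡ 0 (mod 113).
x = 49 + 805·0 = 49.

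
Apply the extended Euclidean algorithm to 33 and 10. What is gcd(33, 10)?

1

Euclidean algorithm:
33 = 3*10 + 3
10 = 3*3 + 1
3 = 3*1 + 0
gcd(33, 10) = 1.
Back-substituting:
1 = 10 − 3·3
1 = −3·33 + 10·10
So 1 = (-3)·33 + (10)·10.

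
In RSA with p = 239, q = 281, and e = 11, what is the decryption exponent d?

30291

φ(n) = (p−1)(q−1) = 238·280 = 66640.
Need d with 11·d ≡ 1 (mod 66640). Apply the extended Euclidean algorithm:
66640 = 6058*11 + 2
11 = 5*2 + 1
2 = 2*1 + 0
Back-substitute:
1 = 11 − 5·2
1 = −5·66640 + 30291·11
So 11·30291 ≡ 1 (mod 66640), hence d = 30291.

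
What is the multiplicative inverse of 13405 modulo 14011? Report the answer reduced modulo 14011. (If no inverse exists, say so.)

12092

Apply the Euclidean algorithm to 14011 and 13405:
14011 = 1×13405 + 606
13405 = 22×606 + 73
606 = 8×73 + 22
73 = 3×22 + 7
22 = 3×7 + 1
7 = 7×1 + 0
Since gcd(13405, 14011) = 1, back-substitute to write 1 as a combination:
1 = 22 − 3·7
1 = −3·73 + 10·22
1 = 10·606 − 83·73
1 = −83·13405 + 1836·606
1 = 1836·14011 − 1919·13405
Thus 13405·(-1919) ≡ 1 (mod 14011); reducing, -1919 mod 14011 = 12092.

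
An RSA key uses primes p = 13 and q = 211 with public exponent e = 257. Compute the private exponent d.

353

φ(n) = (p−1)(q−1) = 12·210 = 2520.
Need d with 257·d ≡ 1 (mod 2520). Apply the extended Euclidean algorithm:
2520 = 9*257 + 207
257 = 1*207 + 50
207 = 4*50 + 7
50 = 7*7 + 1
7 = 7*1 + 0
Back-substitute:
1 = 50 − 7·7
1 = −7·207 + 29·50
1 = 29·257 − 36·207
1 = −36·2520 + 353·257
So 257·353 ≡ 1 (mod 2520), hence d = 353.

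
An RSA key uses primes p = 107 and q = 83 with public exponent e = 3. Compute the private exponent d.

5795

φ(n) = (p−1)(q−1) = 106·82 = 8692.
Need d with 3·d ≡ 1 (mod 8692). Apply the extended Euclidean algorithm:
8692 = 2897×3 + 1
3 = 3×1 + 0
Back-substitute:
1 = 8692 − 2897·3
So 3·(-2897) ≡ 1 (mod 8692), hence d ≡ -2897 ≡ 5795 (mod 8692).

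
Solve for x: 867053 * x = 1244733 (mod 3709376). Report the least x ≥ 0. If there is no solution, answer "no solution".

gcd(867053, 3709376):
3709376 = 4*867053 + 241164
867053 = 3*241164 + 143561
241164 = 1*143561 + 97603
143561 = 1*97603 + 45958
97603 = 2*45958 + 5687
45958 = 8*5687 + 462
5687 = 12*462 + 143
462 = 3*143 + 33
143 = 4*33 + 11
33 = 3*11 + 0
gcd = 11, but 11 ∤ 1244733, so the congruence has no solution.

no solution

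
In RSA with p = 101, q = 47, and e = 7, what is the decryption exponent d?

3943

φ(n) = (p−1)(q−1) = 100·46 = 4600.
Need d with 7·d ≡ 1 (mod 4600). Apply the extended Euclidean algorithm:
4600 = 657·7 + 1
7 = 7·1 + 0
Back-substitute:
1 = 4600 − 657·7
So 7·(-657) ≡ 1 (mod 4600), hence d ≡ -657 ≡ 3943 (mod 4600).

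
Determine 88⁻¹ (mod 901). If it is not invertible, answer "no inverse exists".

Extended Euclidean algorithm:
901 = 10·88 + 21
88 = 4·21 + 4
21 = 5·4 + 1
4 = 4·1 + 0
The gcd is 1. Working backward:
1 = 21 − 5·4
1 = −5·88 + 21·21
1 = 21·901 − 215·88
Hence 88⁻¹ ≡ -215 ≡ 686 (mod 901).

686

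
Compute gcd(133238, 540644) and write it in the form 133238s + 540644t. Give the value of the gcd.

2

Euclidean algorithm:
540644 = 4*133238 + 7692
133238 = 17*7692 + 2474
7692 = 3*2474 + 270
2474 = 9*270 + 44
270 = 6*44 + 6
44 = 7*6 + 2
6 = 3*2 + 0
gcd(133238, 540644) = 2.
Back-substituting:
2 = 44 − 7·6
2 = −7·270 + 43·44
2 = 43·2474 − 394·270
2 = −394·7692 + 1225·2474
2 = 1225·133238 − 21219·7692
2 = −21219·540644 + 86101·133238
So 2 = (-21219)·540644 + (86101)·133238.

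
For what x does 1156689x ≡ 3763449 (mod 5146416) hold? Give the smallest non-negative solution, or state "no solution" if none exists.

First find gcd(1156689, 5146416):
5146416 = 4*1156689 + 519660
1156689 = 2*519660 + 117369
519660 = 4*117369 + 50184
117369 = 2*50184 + 17001
50184 = 2*17001 + 16182
17001 = 1*16182 + 819
16182 = 19*819 + 621
819 = 1*621 + 198
621 = 3*198 + 27
198 = 7*27 + 9
27 = 3*9 + 0
gcd = 9 and 9 | 3763449, so solutions exist. Divide through by 9: 128521x ≡ 418161 (mod 571824).
Now find 128521⁻¹ mod 571824:
571824 = 4×128521 + 57740
128521 = 2×57740 + 13041
57740 = 4×13041 + 5576
13041 = 2×5576 + 1889
5576 = 2×1889 + 1798
1889 = 1×1798 + 91
1798 = 19×91 + 69
91 = 1×69 + 22
69 = 3×22 + 3
22 = 7×3 + 1
3 = 3×1 + 0
Back-substitute:
1 = 22 − 7·3
1 = −7·69 + 22·22
1 = 22·91 − 29·69
1 = −29·1798 + 573·91
1 = 573·1889 − 602·1798
1 = −602·5576 + 1777·1889
1 = 1777·13041 − 4156·5576
1 = −4156·57740 + 18401·13041
1 = 18401·128521 − 40958·57740
1 = −40958·571824 + 182233·128521
So 128521⁻¹ ≡ 182233 (mod 571824).
Then x ≡ 182233·418161 ≡ 323625 (mod 571824); the smallest non-negative solution is x = 323625.

323625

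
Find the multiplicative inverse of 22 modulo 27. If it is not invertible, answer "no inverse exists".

16

Run Euclid on (27, 22):
27 = 1*22 + 5
22 = 4*5 + 2
5 = 2*2 + 1
2 = 2*1 + 0
gcd = 1, so the inverse exists. Back-substitute:
1 = 5 − 2·2
1 = −2·22 + 9·5
1 = 9·27 − 11·22
Thus 22·(-11) ≡ 1 (mod 27); reducing, -11 mod 27 = 16.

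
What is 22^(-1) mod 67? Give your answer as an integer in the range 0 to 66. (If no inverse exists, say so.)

Run Euclid on (67, 22):
67 = 3*22 + 1
22 = 22*1 + 0
Since gcd(22, 67) = 1, back-substitute to write 1 as a combination:
1 = 67 − 3·22
Hence 22⁻¹ ≡ -3 ≡ 64 (mod 67).

64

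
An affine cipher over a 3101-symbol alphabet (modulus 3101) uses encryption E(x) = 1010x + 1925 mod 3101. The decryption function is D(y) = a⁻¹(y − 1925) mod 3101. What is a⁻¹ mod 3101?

gcd(3101, 1010) by repeated division:
3101 = 3*1010 + 71
1010 = 14*71 + 16
71 = 4*16 + 7
16 = 2*7 + 2
7 = 3*2 + 1
2 = 2*1 + 0
gcd = 1, so the inverse exists. Back-substitute:
1 = 7 − 3·2
1 = −3·16 + 7·7
1 = 7·71 − 31·16
1 = −31·1010 + 441·71
1 = 441·3101 − 1354·1010
Thus 1010·(-1354) ≡ 1 (mod 3101); reducing, -1354 mod 3101 = 1747.

1747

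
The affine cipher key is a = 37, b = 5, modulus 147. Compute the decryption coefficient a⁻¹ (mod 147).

Run Euclid on (147, 37):
147 = 3×37 + 36
37 = 1×36 + 1
36 = 36×1 + 0
gcd = 1, so the inverse exists. Back-substitute:
1 = 37 − 36
1 = −147 + 4·37
So 37·4 ≡ 1 (mod 147).

4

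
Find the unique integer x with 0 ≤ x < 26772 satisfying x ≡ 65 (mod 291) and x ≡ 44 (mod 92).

5012

Write x = 65 + 291·k. Then 291·k ≡ 44 − 65 ≡ 71 (mod 92).
Need 291⁻¹ mod 92. Extended Euclid on (92, 15):
92 = 6·15 + 2
15 = 7·2 + 1
2 = 2·1 + 0
Back-substitute:
1 = 15 − 7·2
1 = −7·92 + 43·15
291⁻¹ ≡ 43 (mod 92), so k ≡ 43·71 ≡ 17 (mod 92).
x = 65 + 291·17 = 5012.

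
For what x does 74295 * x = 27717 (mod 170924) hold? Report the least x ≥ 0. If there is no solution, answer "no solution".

no solution

gcd(74295, 170924):
170924 = 2*74295 + 22334
74295 = 3*22334 + 7293
22334 = 3*7293 + 455
7293 = 16*455 + 13
455 = 35*13 + 0
gcd = 13, but 13 ∤ 27717, so the congruence has no solution.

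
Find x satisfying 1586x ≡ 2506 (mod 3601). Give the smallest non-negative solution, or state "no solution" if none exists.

gcd(1586, 3601):
3601 = 2·1586 + 429
1586 = 3·429 + 299
429 = 1·299 + 130
299 = 2·130 + 39
130 = 3·39 + 13
39 = 3·13 + 0
gcd = 13, but 13 ∤ 2506, so the congruence has no solution.

no solution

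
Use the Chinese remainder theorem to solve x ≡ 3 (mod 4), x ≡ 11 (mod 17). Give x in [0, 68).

Write x = 3 + 4·k. Then 4·k ≡ 11 − 3 ≡ 8 (mod 17).
Need 4⁻¹ mod 17. Extended Euclid on (17, 4):
17 = 4×4 + 1
4 = 4×1 + 0
Back-substitute:
1 = 17 − 4·4
4⁻¹ ≡ 13 (mod 17), so k ≡ 13·8 ≡ 2 (mod 17).
x = 3 + 4·2 = 11.

11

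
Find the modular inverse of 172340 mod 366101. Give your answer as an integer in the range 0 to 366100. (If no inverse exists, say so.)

257250

Apply the Euclidean algorithm to 366101 and 172340:
366101 = 2×172340 + 21421
172340 = 8×21421 + 972
21421 = 22×972 + 37
972 = 26×37 + 10
37 = 3×10 + 7
10 = 1×7 + 3
7 = 2×3 + 1
3 = 3×1 + 0
gcd = 1, so the inverse exists. Back-substitute:
1 = 7 − 2·3
1 = −2·10 + 3·7
1 = 3·37 − 11·10
1 = −11·972 + 289·37
1 = 289·21421 − 6369·972
1 = −6369·172340 + 51241·21421
1 = 51241·366101 − 108851·172340
So 172340·(-108851) ≡ 1 (mod 366101), and -108851 ≡ 257250 (mod 366101).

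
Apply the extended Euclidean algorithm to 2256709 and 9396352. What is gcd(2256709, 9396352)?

7

Apply Euclid's algorithm to 9396352 and 2256709:
9396352 = 4×2256709 + 369516
2256709 = 6×369516 + 39613
369516 = 9×39613 + 12999
39613 = 3×12999 + 616
12999 = 21×616 + 63
616 = 9×63 + 49
63 = 1×49 + 14
49 = 3×14 + 7
14 = 2×7 + 0
gcd(2256709, 9396352) = 7.
Express as a combination:
7 = 49 − 3·14
7 = −3·63 + 4·49
7 = 4·616 − 39·63
7 = −39·12999 + 823·616
7 = 823·39613 − 2508·12999
7 = −2508·369516 + 23395·39613
7 = 23395·2256709 − 142878·369516
7 = −142878·9396352 + 594907·2256709
So 7 = (-142878)·9396352 + (594907)·2256709.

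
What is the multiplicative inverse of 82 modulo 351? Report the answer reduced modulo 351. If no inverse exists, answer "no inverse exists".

gcd(351, 82) by repeated division:
351 = 4*82 + 23
82 = 3*23 + 13
23 = 1*13 + 10
13 = 1*10 + 3
10 = 3*3 + 1
3 = 3*1 + 0
The gcd is 1. Working backward:
1 = 10 − 3·3
1 = −3·13 + 4·10
1 = 4·23 − 7·13
1 = −7·82 + 25·23
1 = 25·351 − 107·82
So 82·(-107) ≡ 1 (mod 351), and -107 ≡ 244 (mod 351).

244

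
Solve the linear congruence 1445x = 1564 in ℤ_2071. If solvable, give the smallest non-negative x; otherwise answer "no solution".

196

First find gcd(1445, 2071):
2071 = 1*1445 + 626
1445 = 2*626 + 193
626 = 3*193 + 47
193 = 4*47 + 5
47 = 9*5 + 2
5 = 2*2 + 1
2 = 2*1 + 0
gcd = 1, so a unique solution mod 2071 exists.
Back-substitute for the Bézout coefficients:
1 = 5 − 2·2
1 = −2·47 + 19·5
1 = 19·193 − 78·47
1 = −78·626 + 253·193
1 = 253·1445 − 584·626
1 = −584·2071 + 837·1445
So 1445·(837) ≡ 1 (mod 2071), giving 1445⁻¹ ≡ 837.
x ≡ 1445⁻¹·1564 ≡ 837·1564 ≡ 196 (mod 2071).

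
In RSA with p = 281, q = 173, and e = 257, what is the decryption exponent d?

φ(n) = (p−1)(q−1) = 280·172 = 48160.
Need d with 257·d ≡ 1 (mod 48160). Apply the extended Euclidean algorithm:
48160 = 187*257 + 101
257 = 2*101 + 55
101 = 1*55 + 46
55 = 1*46 + 9
46 = 5*9 + 1
9 = 9*1 + 0
Back-substitute:
1 = 46 − 5·9
1 = −5·55 + 6·46
1 = 6·101 − 11·55
1 = −11·257 + 28·101
1 = 28·48160 − 5247·257
So 257·(-5247) ≡ 1 (mod 48160), hence d ≡ -5247 ≡ 42913 (mod 48160).

42913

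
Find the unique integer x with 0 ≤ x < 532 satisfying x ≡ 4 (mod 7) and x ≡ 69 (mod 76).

Write x = 4 + 7·k. Then 7·k ≡ 69 − 4 ≡ 65 (mod 76).
Need 7⁻¹ mod 76. Extended Euclid on (76, 7):
76 = 10·7 + 6
7 = 1·6 + 1
6 = 6·1 + 0
Back-substitute:
1 = 7 − 6
1 = −76 + 11·7
7⁻¹ ≡ 11 (mod 76), so k ≡ 11·65 ≡ 31 (mod 76).
x = 4 + 7·31 = 221.

221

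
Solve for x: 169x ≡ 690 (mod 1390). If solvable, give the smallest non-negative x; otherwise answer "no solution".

440

First find gcd(169, 1390):
1390 = 8×169 + 38
169 = 4×38 + 17
38 = 2×17 + 4
17 = 4×4 + 1
4 = 4×1 + 0
gcd = 1, so a unique solution mod 1390 exists.
Back-substitute for the Bézout coefficients:
1 = 17 − 4·4
1 = −4·38 + 9·17
1 = 9·169 − 40·38
1 = −40·1390 + 329·169
So 169·(329) ≡ 1 (mod 1390), giving 169⁻¹ ≡ 329.
x ≡ 169⁻¹·690 ≡ 329·690 ≡ 440 (mod 1390).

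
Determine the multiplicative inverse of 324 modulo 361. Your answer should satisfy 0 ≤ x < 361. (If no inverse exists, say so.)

39

Extended Euclidean algorithm:
361 = 1·324 + 37
324 = 8·37 + 28
37 = 1·28 + 9
28 = 3·9 + 1
9 = 9·1 + 0
The gcd is 1. Working backward:
1 = 28 − 3·9
1 = −3·37 + 4·28
1 = 4·324 − 35·37
1 = −35·361 + 39·324
So 324·39 ≡ 1 (mod 361).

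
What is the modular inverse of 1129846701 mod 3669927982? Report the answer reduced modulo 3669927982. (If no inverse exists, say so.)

gcd(3669927982, 1129846701) by repeated division:
3669927982 = 3*1129846701 + 280387879
1129846701 = 4*280387879 + 8295185
280387879 = 33*8295185 + 6646774
8295185 = 1*6646774 + 1648411
6646774 = 4*1648411 + 53130
1648411 = 31*53130 + 1381
53130 = 38*1381 + 652
1381 = 2*652 + 77
652 = 8*77 + 36
77 = 2*36 + 5
36 = 7*5 + 1
5 = 5*1 + 0
Since gcd(1129846701, 3669927982) = 1, back-substitute to write 1 as a combination:
1 = 36 − 7·5
1 = −7·77 + 15·36
1 = 15·652 − 127·77
1 = −127·1381 + 269·652
1 = 269·53130 − 10349·1381
1 = −10349·1648411 + 321088·53130
1 = 321088·6646774 − 1294701·1648411
1 = −1294701·8295185 + 1615789·6646774
1 = 1615789·280387879 − 54615738·8295185
1 = −54615738·1129846701 + 220078741·280387879
1 = 220078741·3669927982 − 714851961·1129846701
Thus 1129846701·(-714851961) ≡ 1 (mod 3669927982); reducing, -714851961 mod 3669927982 = 2955076021.

2955076021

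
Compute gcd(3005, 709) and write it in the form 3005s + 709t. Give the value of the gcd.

Apply Euclid's algorithm to 3005 and 709:
3005 = 4×709 + 169
709 = 4×169 + 33
169 = 5×33 + 4
33 = 8×4 + 1
4 = 4×1 + 0
gcd(3005, 709) = 1.
Express as a combination:
1 = 33 − 8·4
1 = −8·169 + 41·33
1 = 41·709 − 172·169
1 = −172·3005 + 729·709
So 1 = (-172)·3005 + (729)·709.

1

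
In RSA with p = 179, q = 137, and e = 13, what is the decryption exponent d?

11173

φ(n) = (p−1)(q−1) = 178·136 = 24208.
Need d with 13·d ≡ 1 (mod 24208). Apply the extended Euclidean algorithm:
24208 = 1862·13 + 2
13 = 6·2 + 1
2 = 2·1 + 0
Back-substitute:
1 = 13 − 6·2
1 = −6·24208 + 11173·13
So 13·11173 ≡ 1 (mod 24208), hence d = 11173.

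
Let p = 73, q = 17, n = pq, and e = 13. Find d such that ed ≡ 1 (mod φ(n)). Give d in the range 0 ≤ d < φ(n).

709

φ(n) = (p−1)(q−1) = 72·16 = 1152.
Need d with 13·d ≡ 1 (mod 1152). Apply the extended Euclidean algorithm:
1152 = 88·13 + 8
13 = 1·8 + 5
8 = 1·5 + 3
5 = 1·3 + 2
3 = 1·2 + 1
2 = 2·1 + 0
Back-substitute:
1 = 3 − 2
1 = −5 + 2·3
1 = 2·8 − 3·5
1 = −3·13 + 5·8
1 = 5·1152 − 443·13
So 13·(-443) ≡ 1 (mod 1152), hence d ≡ -443 ≡ 709 (mod 1152).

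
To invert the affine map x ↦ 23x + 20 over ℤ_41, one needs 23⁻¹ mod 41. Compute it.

25

Run Euclid on (41, 23):
41 = 1×23 + 18
23 = 1×18 + 5
18 = 3×5 + 3
5 = 1×3 + 2
3 = 1×2 + 1
2 = 2×1 + 0
gcd = 1, so the inverse exists. Back-substitute:
1 = 3 − 2
1 = −5 + 2·3
1 = 2·18 − 7·5
1 = −7·23 + 9·18
1 = 9·41 − 16·23
Thus 23·(-16) ≡ 1 (mod 41); reducing, -16 mod 41 = 25.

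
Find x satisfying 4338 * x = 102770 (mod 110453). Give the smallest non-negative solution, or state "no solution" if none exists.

First find gcd(4338, 110453):
110453 = 25·4338 + 2003
4338 = 2·2003 + 332
2003 = 6·332 + 11
332 = 30·11 + 2
11 = 5·2 + 1
2 = 2·1 + 0
gcd = 1, so a unique solution mod 110453 exists.
Back-substitute for the Bézout coefficients:
1 = 11 − 5·2
1 = −5·332 + 151·11
1 = 151·2003 − 911·332
1 = −911·4338 + 1973·2003
1 = 1973·110453 − 50236·4338
So 4338·(-50236) ≡ 1 (mod 110453), giving 4338⁻¹ ≡ 60217.
x ≡ 4338⁻¹·102770 ≡ 60217·102770 ≡ 40406 (mod 110453).

40406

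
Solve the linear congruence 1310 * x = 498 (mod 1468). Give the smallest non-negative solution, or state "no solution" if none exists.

257

First find gcd(1310, 1468):
1468 = 1*1310 + 158
1310 = 8*158 + 46
158 = 3*46 + 20
46 = 2*20 + 6
20 = 3*6 + 2
6 = 3*2 + 0
gcd = 2 and 2 | 498, so solutions exist. Divide through by 2: 655x ≡ 249 (mod 734).
Now find 655⁻¹ mod 734:
734 = 1*655 + 79
655 = 8*79 + 23
79 = 3*23 + 10
23 = 2*10 + 3
10 = 3*3 + 1
3 = 3*1 + 0
Back-substitute:
1 = 10 − 3·3
1 = −3·23 + 7·10
1 = 7·79 − 24·23
1 = −24·655 + 199·79
1 = 199·734 − 223·655
So 655·(-223) ≡ 1 (mod 734), i.e. 655⁻¹ ≡ 511.
Then x ≡ 511·249 ≡ 257 (mod 734); the smallest non-negative solution is x = 257.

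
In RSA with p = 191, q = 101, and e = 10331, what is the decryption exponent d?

φ(n) = (p−1)(q−1) = 190·100 = 19000.
Need d with 10331·d ≡ 1 (mod 19000). Apply the extended Euclidean algorithm:
19000 = 1×10331 + 8669
10331 = 1×8669 + 1662
8669 = 5×1662 + 359
1662 = 4×359 + 226
359 = 1×226 + 133
226 = 1×133 + 93
133 = 1×93 + 40
93 = 2×40 + 13
40 = 3×13 + 1
13 = 13×1 + 0
Back-substitute:
1 = 40 − 3·13
1 = −3·93 + 7·40
1 = 7·133 − 10·93
1 = −10·226 + 17·133
1 = 17·359 − 27·226
1 = −27·1662 + 125·359
1 = 125·8669 − 652·1662
1 = −652·10331 + 777·8669
1 = 777·19000 − 1429·10331
So 10331·(-1429) ≡ 1 (mod 19000), hence d ≡ -1429 ≡ 17571 (mod 19000).

17571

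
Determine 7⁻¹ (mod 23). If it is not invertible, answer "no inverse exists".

10

gcd(23, 7) by repeated division:
23 = 3*7 + 2
7 = 3*2 + 1
2 = 2*1 + 0
Since gcd(7, 23) = 1, back-substitute to write 1 as a combination:
1 = 7 − 3·2
1 = −3·23 + 10·7
So 7·10 ≡ 1 (mod 23).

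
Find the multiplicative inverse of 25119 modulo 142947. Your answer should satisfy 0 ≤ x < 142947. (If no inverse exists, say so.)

no inverse exists

Compute gcd(25119, 142947):
142947 = 5×25119 + 17352
25119 = 1×17352 + 7767
17352 = 2×7767 + 1818
7767 = 4×1818 + 495
1818 = 3×495 + 333
495 = 1×333 + 162
333 = 2×162 + 9
162 = 18×9 + 0
Since gcd = 9 > 1, 25119 is not a unit mod 142947.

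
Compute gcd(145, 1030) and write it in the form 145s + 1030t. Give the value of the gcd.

5

Euclidean algorithm:
1030 = 7×145 + 15
145 = 9×15 + 10
15 = 1×10 + 5
10 = 2×5 + 0
gcd(145, 1030) = 5.
Express as a combination:
5 = 15 − 10
5 = −145 + 10·15
5 = 10·1030 − 71·145
So 5 = (10)·1030 + (-71)·145.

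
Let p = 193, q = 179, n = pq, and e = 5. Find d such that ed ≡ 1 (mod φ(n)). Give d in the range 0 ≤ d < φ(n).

27341

φ(n) = (p−1)(q−1) = 192·178 = 34176.
Need d with 5·d ≡ 1 (mod 34176). Apply the extended Euclidean algorithm:
34176 = 6835*5 + 1
5 = 5*1 + 0
Back-substitute:
1 = 34176 − 6835·5
So 5·(-6835) ≡ 1 (mod 34176), hence d ≡ -6835 ≡ 27341 (mod 34176).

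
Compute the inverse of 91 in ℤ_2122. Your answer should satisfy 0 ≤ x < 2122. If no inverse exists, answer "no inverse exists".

gcd(2122, 91) by repeated division:
2122 = 23·91 + 29
91 = 3·29 + 4
29 = 7·4 + 1
4 = 4·1 + 0
Since gcd(91, 2122) = 1, back-substitute to write 1 as a combination:
1 = 29 − 7·4
1 = −7·91 + 22·29
1 = 22·2122 − 513·91
So 91·(-513) ≡ 1 (mod 2122), and -513 ≡ 1609 (mod 2122).

1609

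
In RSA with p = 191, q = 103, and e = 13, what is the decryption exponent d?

φ(n) = (p−1)(q−1) = 190·102 = 19380.
Need d with 13·d ≡ 1 (mod 19380). Apply the extended Euclidean algorithm:
19380 = 1490·13 + 10
13 = 1·10 + 3
10 = 3·3 + 1
3 = 3·1 + 0
Back-substitute:
1 = 10 − 3·3
1 = −3·13 + 4·10
1 = 4·19380 − 5963·13
So 13·(-5963) ≡ 1 (mod 19380), hence d ≡ -5963 ≡ 13417 (mod 19380).

13417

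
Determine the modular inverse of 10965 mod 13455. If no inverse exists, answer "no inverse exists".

no inverse exists

Compute gcd(10965, 13455):
13455 = 1*10965 + 2490
10965 = 4*2490 + 1005
2490 = 2*1005 + 480
1005 = 2*480 + 45
480 = 10*45 + 30
45 = 1*30 + 15
30 = 2*15 + 0
Since gcd = 15 > 1, 10965 is not a unit mod 13455.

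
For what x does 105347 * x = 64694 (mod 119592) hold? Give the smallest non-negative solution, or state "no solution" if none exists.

gcd(105347, 119592):
119592 = 1*105347 + 14245
105347 = 7*14245 + 5632
14245 = 2*5632 + 2981
5632 = 1*2981 + 2651
2981 = 1*2651 + 330
2651 = 8*330 + 11
330 = 30*11 + 0
gcd = 11, but 11 ∤ 64694, so the congruence has no solution.

no solution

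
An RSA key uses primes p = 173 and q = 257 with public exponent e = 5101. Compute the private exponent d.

23013

φ(n) = (p−1)(q−1) = 172·256 = 44032.
Need d with 5101·d ≡ 1 (mod 44032). Apply the extended Euclidean algorithm:
44032 = 8×5101 + 3224
5101 = 1×3224 + 1877
3224 = 1×1877 + 1347
1877 = 1×1347 + 530
1347 = 2×530 + 287
530 = 1×287 + 243
287 = 1×243 + 44
243 = 5×44 + 23
44 = 1×23 + 21
23 = 1×21 + 2
21 = 10×2 + 1
2 = 2×1 + 0
Back-substitute:
1 = 21 − 10·2
1 = −10·23 + 11·21
1 = 11·44 − 21·23
1 = −21·243 + 116·44
1 = 116·287 − 137·243
1 = −137·530 + 253·287
1 = 253·1347 − 643·530
1 = −643·1877 + 896·1347
1 = 896·3224 − 1539·1877
1 = −1539·5101 + 2435·3224
1 = 2435·44032 − 21019·5101
So 5101·(-21019) ≡ 1 (mod 44032), hence d ≡ -21019 ≡ 23013 (mod 44032).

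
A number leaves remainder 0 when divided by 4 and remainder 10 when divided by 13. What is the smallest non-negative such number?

36

Write x = 0 + 4·k. Then 4·k ≡ 10 − 0 ≡ 10 (mod 13).
Need 4⁻¹ mod 13. Extended Euclid on (13, 4):
13 = 3×4 + 1
4 = 4×1 + 0
Back-substitute:
1 = 13 − 3·4
4⁻¹ ≡ 10 (mod 13), so k ≡ 10·10 ≡ 9 (mod 13).
x = 0 + 4·9 = 36.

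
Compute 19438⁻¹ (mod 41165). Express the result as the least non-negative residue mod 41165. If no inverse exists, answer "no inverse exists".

Run Euclid on (41165, 19438):
41165 = 2*19438 + 2289
19438 = 8*2289 + 1126
2289 = 2*1126 + 37
1126 = 30*37 + 16
37 = 2*16 + 5
16 = 3*5 + 1
5 = 5*1 + 0
Since gcd(19438, 41165) = 1, back-substitute to write 1 as a combination:
1 = 16 − 3·5
1 = −3·37 + 7·16
1 = 7·1126 − 213·37
1 = −213·2289 + 433·1126
1 = 433·19438 − 3677·2289
1 = −3677·41165 + 7787·19438
So 19438·7787 ≡ 1 (mod 41165).

7787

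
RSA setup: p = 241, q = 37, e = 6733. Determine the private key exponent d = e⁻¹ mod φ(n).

1477

φ(n) = (p−1)(q−1) = 240·36 = 8640.
Need d with 6733·d ≡ 1 (mod 8640). Apply the extended Euclidean algorithm:
8640 = 1*6733 + 1907
6733 = 3*1907 + 1012
1907 = 1*1012 + 895
1012 = 1*895 + 117
895 = 7*117 + 76
117 = 1*76 + 41
76 = 1*41 + 35
41 = 1*35 + 6
35 = 5*6 + 5
6 = 1*5 + 1
5 = 5*1 + 0
Back-substitute:
1 = 6 − 5
1 = −35 + 6·6
1 = 6·41 − 7·35
1 = −7·76 + 13·41
1 = 13·117 − 20·76
1 = −20·895 + 153·117
1 = 153·1012 − 173·895
1 = −173·1907 + 326·1012
1 = 326·6733 − 1151·1907
1 = −1151·8640 + 1477·6733
So 6733·1477 ≡ 1 (mod 8640), hence d = 1477.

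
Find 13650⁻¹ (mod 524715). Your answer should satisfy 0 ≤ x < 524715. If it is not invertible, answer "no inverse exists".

Compute gcd(13650, 524715):
524715 = 38*13650 + 6015
13650 = 2*6015 + 1620
6015 = 3*1620 + 1155
1620 = 1*1155 + 465
1155 = 2*465 + 225
465 = 2*225 + 15
225 = 15*15 + 0
The gcd is 15, not 1, hence no inverse exists.

no inverse exists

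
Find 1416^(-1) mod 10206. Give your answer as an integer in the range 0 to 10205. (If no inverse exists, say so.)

Euclidean algorithm on 10206, 1416:
10206 = 7×1416 + 294
1416 = 4×294 + 240
294 = 1×240 + 54
240 = 4×54 + 24
54 = 2×24 + 6
24 = 4×6 + 0
The gcd is 6, not 1, hence no inverse exists.

no inverse exists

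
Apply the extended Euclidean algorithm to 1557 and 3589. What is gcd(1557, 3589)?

1

Apply Euclid's algorithm to 3589 and 1557:
3589 = 2×1557 + 475
1557 = 3×475 + 132
475 = 3×132 + 79
132 = 1×79 + 53
79 = 1×53 + 26
53 = 2×26 + 1
26 = 26×1 + 0
gcd(1557, 3589) = 1.
Working backward:
1 = 53 − 2·26
1 = −2·79 + 3·53
1 = 3·132 − 5·79
1 = −5·475 + 18·132
1 = 18·1557 − 59·475
1 = −59·3589 + 136·1557
So 1 = (-59)·3589 + (136)·1557.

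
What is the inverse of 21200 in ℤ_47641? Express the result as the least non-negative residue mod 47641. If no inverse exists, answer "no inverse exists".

Extended Euclidean algorithm:
47641 = 2×21200 + 5241
21200 = 4×5241 + 236
5241 = 22×236 + 49
236 = 4×49 + 40
49 = 1×40 + 9
40 = 4×9 + 4
9 = 2×4 + 1
4 = 4×1 + 0
gcd = 1, so the inverse exists. Back-substitute:
1 = 9 − 2·4
1 = −2·40 + 9·9
1 = 9·49 − 11·40
1 = −11·236 + 53·49
1 = 53·5241 − 1177·236
1 = −1177·21200 + 4761·5241
1 = 4761·47641 − 10699·21200
Thus 21200·(-10699) ≡ 1 (mod 47641); reducing, -10699 mod 47641 = 36942.

36942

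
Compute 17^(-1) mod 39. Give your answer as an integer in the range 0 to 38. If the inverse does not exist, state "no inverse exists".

Extended Euclidean algorithm:
39 = 2×17 + 5
17 = 3×5 + 2
5 = 2×2 + 1
2 = 2×1 + 0
The gcd is 1. Working backward:
1 = 5 − 2·2
1 = −2·17 + 7·5
1 = 7·39 − 16·17
Hence 17⁻¹ ≡ -16 ≡ 23 (mod 39).

23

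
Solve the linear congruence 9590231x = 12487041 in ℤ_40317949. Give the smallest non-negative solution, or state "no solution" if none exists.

4686562

First find gcd(9590231, 40317949):
40317949 = 4·9590231 + 1957025
9590231 = 4·1957025 + 1762131
1957025 = 1·1762131 + 194894
1762131 = 9·194894 + 8085
194894 = 24·8085 + 854
8085 = 9·854 + 399
854 = 2·399 + 56
399 = 7·56 + 7
56 = 8·7 + 0
gcd = 7 and 7 | 12487041, so solutions exist. Divide through by 7: 1370033x ≡ 1783863 (mod 5759707).
Now find 1370033⁻¹ mod 5759707:
5759707 = 4*1370033 + 279575
1370033 = 4*279575 + 251733
279575 = 1*251733 + 27842
251733 = 9*27842 + 1155
27842 = 24*1155 + 122
1155 = 9*122 + 57
122 = 2*57 + 8
57 = 7*8 + 1
8 = 8*1 + 0
Back-substitute:
1 = 57 − 7·8
1 = −7·122 + 15·57
1 = 15·1155 − 142·122
1 = −142·27842 + 3423·1155
1 = 3423·251733 − 30949·27842
1 = −30949·279575 + 34372·251733
1 = 34372·1370033 − 168437·279575
1 = −168437·5759707 + 708120·1370033
So 1370033⁻¹ ≡ 708120 (mod 5759707).
Then x ≡ 708120·1783863 ≡ 4686562 (mod 5759707); the smallest non-negative solution is x = 4686562.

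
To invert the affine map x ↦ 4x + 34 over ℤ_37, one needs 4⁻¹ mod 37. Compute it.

Extended Euclidean algorithm:
37 = 9×4 + 1
4 = 4×1 + 0
The gcd is 1. Working backward:
1 = 37 − 9·4
Hence 4⁻¹ ≡ -9 ≡ 28 (mod 37).

28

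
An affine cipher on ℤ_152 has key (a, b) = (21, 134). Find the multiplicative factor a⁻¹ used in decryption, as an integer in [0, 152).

Apply the Euclidean algorithm to 152 and 21:
152 = 7·21 + 5
21 = 4·5 + 1
5 = 5·1 + 0
Since gcd(21, 152) = 1, back-substitute to write 1 as a combination:
1 = 21 − 4·5
1 = −4·152 + 29·21
So 21·29 ≡ 1 (mod 152).

29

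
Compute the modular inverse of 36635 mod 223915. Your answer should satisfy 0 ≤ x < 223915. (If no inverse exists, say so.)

Euclidean algorithm on 223915, 36635:
223915 = 6*36635 + 4105
36635 = 8*4105 + 3795
4105 = 1*3795 + 310
3795 = 12*310 + 75
310 = 4*75 + 10
75 = 7*10 + 5
10 = 2*5 + 0
The gcd is 5, not 1, hence no inverse exists.

no inverse exists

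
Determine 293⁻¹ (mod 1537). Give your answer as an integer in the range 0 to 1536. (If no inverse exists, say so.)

Extended Euclidean algorithm:
1537 = 5·293 + 72
293 = 4·72 + 5
72 = 14·5 + 2
5 = 2·2 + 1
2 = 2·1 + 0
gcd = 1, so the inverse exists. Back-substitute:
1 = 5 − 2·2
1 = −2·72 + 29·5
1 = 29·293 − 118·72
1 = −118·1537 + 619·293
So 293·619 ≡ 1 (mod 1537).

619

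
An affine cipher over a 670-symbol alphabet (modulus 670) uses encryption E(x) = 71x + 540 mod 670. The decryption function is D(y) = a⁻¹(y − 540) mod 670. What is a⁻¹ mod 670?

gcd(670, 71) by repeated division:
670 = 9×71 + 31
71 = 2×31 + 9
31 = 3×9 + 4
9 = 2×4 + 1
4 = 4×1 + 0
The gcd is 1. Working backward:
1 = 9 − 2·4
1 = −2·31 + 7·9
1 = 7·71 − 16·31
1 = −16·670 + 151·71
So 71·151 ≡ 1 (mod 670).

151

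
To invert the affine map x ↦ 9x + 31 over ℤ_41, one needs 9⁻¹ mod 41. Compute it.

Run Euclid on (41, 9):
41 = 4×9 + 5
9 = 1×5 + 4
5 = 1×4 + 1
4 = 4×1 + 0
gcd = 1, so the inverse exists. Back-substitute:
1 = 5 − 4
1 = −9 + 2·5
1 = 2·41 − 9·9
Thus 9·(-9) ≡ 1 (mod 41); reducing, -9 mod 41 = 32.

32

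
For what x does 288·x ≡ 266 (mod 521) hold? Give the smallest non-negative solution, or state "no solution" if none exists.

417

First find gcd(288, 521):
521 = 1*288 + 233
288 = 1*233 + 55
233 = 4*55 + 13
55 = 4*13 + 3
13 = 4*3 + 1
3 = 3*1 + 0
gcd = 1, so a unique solution mod 521 exists.
Back-substitute for the Bézout coefficients:
1 = 13 − 4·3
1 = −4·55 + 17·13
1 = 17·233 − 72·55
1 = −72·288 + 89·233
1 = 89·521 − 161·288
So 288·(-161) ≡ 1 (mod 521), giving 288⁻¹ ≡ 360.
x ≡ 288⁻¹·266 ≡ 360·266 ≡ 417 (mod 521).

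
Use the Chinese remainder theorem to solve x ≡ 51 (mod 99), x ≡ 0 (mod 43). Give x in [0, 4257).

645

Write x = 51 + 99·k. Then 99·k ≡ 0 − 51 ≡ 35 (mod 43).
Need 99⁻¹ mod 43. Extended Euclid on (43, 13):
43 = 3·13 + 4
13 = 3·4 + 1
4 = 4·1 + 0
Back-substitute:
1 = 13 − 3·4
1 = −3·43 + 10·13
99⁻¹ ≡ 10 (mod 43), so k ≡ 10·35 ≡ 6 (mod 43).
x = 51 + 99·6 = 645.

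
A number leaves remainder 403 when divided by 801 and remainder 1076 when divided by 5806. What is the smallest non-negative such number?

1266784

Write x = 403 + 801·k. Then 801·k ≡ 1076 − 403 ≡ 673 (mod 5806).
Need 801⁻¹ mod 5806. Extended Euclid on (5806, 801):
5806 = 7*801 + 199
801 = 4*199 + 5
199 = 39*5 + 4
5 = 1*4 + 1
4 = 4*1 + 0
Back-substitute:
1 = 5 − 4
1 = −199 + 40·5
1 = 40·801 − 161·199
1 = −161·5806 + 1167·801
801⁻¹ ≡ 1167 (mod 5806), so k ≡ 1167·673 ≡ 1581 (mod 5806).
x = 403 + 801·1581 = 1266784.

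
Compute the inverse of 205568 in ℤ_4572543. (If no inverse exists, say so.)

Run Euclid on (4572543, 205568):
4572543 = 22×205568 + 50047
205568 = 4×50047 + 5380
50047 = 9×5380 + 1627
5380 = 3×1627 + 499
1627 = 3×499 + 130
499 = 3×130 + 109
130 = 1×109 + 21
109 = 5×21 + 4
21 = 5×4 + 1
4 = 4×1 + 0
Since gcd(205568, 4572543) = 1, back-substitute to write 1 as a combination:
1 = 21 − 5·4
1 = −5·109 + 26·21
1 = 26·130 − 31·109
1 = −31·499 + 119·130
1 = 119·1627 − 388·499
1 = −388·5380 + 1283·1627
1 = 1283·50047 − 11935·5380
1 = −11935·205568 + 49023·50047
1 = 49023·4572543 − 1090441·205568
Hence 205568⁻¹ ≡ -1090441 ≡ 3482102 (mod 4572543).

3482102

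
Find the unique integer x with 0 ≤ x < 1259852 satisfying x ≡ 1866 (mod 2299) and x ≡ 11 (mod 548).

Write x = 1866 + 2299·k. Then 2299·k ≡ 11 − 1866 ≡ 337 (mod 548).
Need 2299⁻¹ mod 548. Extended Euclid on (548, 107):
548 = 5*107 + 13
107 = 8*13 + 3
13 = 4*3 + 1
3 = 3*1 + 0
Back-substitute:
1 = 13 − 4·3
1 = −4·107 + 33·13
1 = 33·548 − 169·107
2299⁻¹ ≡ 379 (mod 548), so k ≡ 379·337 ≡ 39 (mod 548).
x = 1866 + 2299·39 = 91527.

91527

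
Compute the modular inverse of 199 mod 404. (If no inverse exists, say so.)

Run Euclid on (404, 199):
404 = 2×199 + 6
199 = 33×6 + 1
6 = 6×1 + 0
Since gcd(199, 404) = 1, back-substitute to write 1 as a combination:
1 = 199 − 33·6
1 = −33·404 + 67·199
So 199·67 ≡ 1 (mod 404).

67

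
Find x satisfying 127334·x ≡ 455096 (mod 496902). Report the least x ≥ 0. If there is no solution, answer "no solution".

First find gcd(127334, 496902):
496902 = 3×127334 + 114900
127334 = 1×114900 + 12434
114900 = 9×12434 + 2994
12434 = 4×2994 + 458
2994 = 6×458 + 246
458 = 1×246 + 212
246 = 1×212 + 34
212 = 6×34 + 8
34 = 4×8 + 2
8 = 4×2 + 0
gcd = 2 and 2 | 455096, so solutions exist. Divide through by 2: 63667x ≡ 227548 (mod 248451).
Now find 63667⁻¹ mod 248451:
248451 = 3*63667 + 57450
63667 = 1*57450 + 6217
57450 = 9*6217 + 1497
6217 = 4*1497 + 229
1497 = 6*229 + 123
229 = 1*123 + 106
123 = 1*106 + 17
106 = 6*17 + 4
17 = 4*4 + 1
4 = 4*1 + 0
Back-substitute:
1 = 17 − 4·4
1 = −4·106 + 25·17
1 = 25·123 − 29·106
1 = −29·229 + 54·123
1 = 54·1497 − 353·229
1 = −353·6217 + 1466·1497
1 = 1466·57450 − 13547·6217
1 = −13547·63667 + 15013·57450
1 = 15013·248451 − 58586·63667
So 63667·(-58586) ≡ 1 (mod 248451), i.e. 63667⁻¹ ≡ 189865.
Then x ≡ 189865·227548 ≡ 8179 (mod 248451); the smallest non-negative solution is x = 8179.

8179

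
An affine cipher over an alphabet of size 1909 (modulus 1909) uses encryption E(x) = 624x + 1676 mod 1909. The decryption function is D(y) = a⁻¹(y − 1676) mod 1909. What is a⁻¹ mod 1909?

gcd(1909, 624) by repeated division:
1909 = 3·624 + 37
624 = 16·37 + 32
37 = 1·32 + 5
32 = 6·5 + 2
5 = 2·2 + 1
2 = 2·1 + 0
Since gcd(624, 1909) = 1, back-substitute to write 1 as a combination:
1 = 5 − 2·2
1 = −2·32 + 13·5
1 = 13·37 − 15·32
1 = −15·624 + 253·37
1 = 253·1909 − 774·624
Thus 624·(-774) ≡ 1 (mod 1909); reducing, -774 mod 1909 = 1135.

1135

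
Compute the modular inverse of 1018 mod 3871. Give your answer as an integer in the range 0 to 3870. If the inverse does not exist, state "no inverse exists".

3274

Apply the Euclidean algorithm to 3871 and 1018:
3871 = 3*1018 + 817
1018 = 1*817 + 201
817 = 4*201 + 13
201 = 15*13 + 6
13 = 2*6 + 1
6 = 6*1 + 0
Since gcd(1018, 3871) = 1, back-substitute to write 1 as a combination:
1 = 13 − 2·6
1 = −2·201 + 31·13
1 = 31·817 − 126·201
1 = −126·1018 + 157·817
1 = 157·3871 − 597·1018
So 1018·(-597) ≡ 1 (mod 3871), and -597 ≡ 3274 (mod 3871).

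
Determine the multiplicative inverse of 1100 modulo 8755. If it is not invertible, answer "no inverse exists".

Euclidean algorithm on 8755, 1100:
8755 = 7×1100 + 1055
1100 = 1×1055 + 45
1055 = 23×45 + 20
45 = 2×20 + 5
20 = 4×5 + 0
Since gcd = 5 > 1, 1100 is not a unit mod 8755.

no inverse exists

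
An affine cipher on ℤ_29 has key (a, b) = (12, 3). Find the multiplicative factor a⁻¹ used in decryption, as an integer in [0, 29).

gcd(29, 12) by repeated division:
29 = 2*12 + 5
12 = 2*5 + 2
5 = 2*2 + 1
2 = 2*1 + 0
gcd = 1, so the inverse exists. Back-substitute:
1 = 5 − 2·2
1 = −2·12 + 5·5
1 = 5·29 − 12·12
So 12·(-12) ≡ 1 (mod 29), and -12 ≡ 17 (mod 29).

17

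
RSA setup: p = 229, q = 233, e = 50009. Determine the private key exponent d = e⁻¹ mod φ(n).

43625

φ(n) = (p−1)(q−1) = 228·232 = 52896.
Need d with 50009·d ≡ 1 (mod 52896). Apply the extended Euclidean algorithm:
52896 = 1*50009 + 2887
50009 = 17*2887 + 930
2887 = 3*930 + 97
930 = 9*97 + 57
97 = 1*57 + 40
57 = 1*40 + 17
40 = 2*17 + 6
17 = 2*6 + 5
6 = 1*5 + 1
5 = 5*1 + 0
Back-substitute:
1 = 6 − 5
1 = −17 + 3·6
1 = 3·40 − 7·17
1 = −7·57 + 10·40
1 = 10·97 − 17·57
1 = −17·930 + 163·97
1 = 163·2887 − 506·930
1 = −506·50009 + 8765·2887
1 = 8765·52896 − 9271·50009
So 50009·(-9271) ≡ 1 (mod 52896), hence d ≡ -9271 ≡ 43625 (mod 52896).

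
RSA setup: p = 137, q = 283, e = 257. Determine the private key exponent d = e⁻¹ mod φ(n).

φ(n) = (p−1)(q−1) = 136·282 = 38352.
Need d with 257·d ≡ 1 (mod 38352). Apply the extended Euclidean algorithm:
38352 = 149×257 + 59
257 = 4×59 + 21
59 = 2×21 + 17
21 = 1×17 + 4
17 = 4×4 + 1
4 = 4×1 + 0
Back-substitute:
1 = 17 − 4·4
1 = −4·21 + 5·17
1 = 5·59 − 14·21
1 = −14·257 + 61·59
1 = 61·38352 − 9103·257
So 257·(-9103) ≡ 1 (mod 38352), hence d ≡ -9103 ≡ 29249 (mod 38352).

29249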